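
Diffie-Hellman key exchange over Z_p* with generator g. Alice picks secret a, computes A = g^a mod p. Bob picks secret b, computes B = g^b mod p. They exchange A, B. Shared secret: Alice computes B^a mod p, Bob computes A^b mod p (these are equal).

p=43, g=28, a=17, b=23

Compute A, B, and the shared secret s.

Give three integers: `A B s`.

Answer: 3 33 34

Derivation:
A = 28^17 mod 43  (bits of 17 = 10001)
  bit 0 = 1: r = r^2 * 28 mod 43 = 1^2 * 28 = 1*28 = 28
  bit 1 = 0: r = r^2 mod 43 = 28^2 = 10
  bit 2 = 0: r = r^2 mod 43 = 10^2 = 14
  bit 3 = 0: r = r^2 mod 43 = 14^2 = 24
  bit 4 = 1: r = r^2 * 28 mod 43 = 24^2 * 28 = 17*28 = 3
  -> A = 3
B = 28^23 mod 43  (bits of 23 = 10111)
  bit 0 = 1: r = r^2 * 28 mod 43 = 1^2 * 28 = 1*28 = 28
  bit 1 = 0: r = r^2 mod 43 = 28^2 = 10
  bit 2 = 1: r = r^2 * 28 mod 43 = 10^2 * 28 = 14*28 = 5
  bit 3 = 1: r = r^2 * 28 mod 43 = 5^2 * 28 = 25*28 = 12
  bit 4 = 1: r = r^2 * 28 mod 43 = 12^2 * 28 = 15*28 = 33
  -> B = 33
s = B^a = 33^17 mod 43  (bits of 17 = 10001)
  bit 0 = 1: r = r^2 * 33 mod 43 = 1^2 * 33 = 1*33 = 33
  bit 1 = 0: r = r^2 mod 43 = 33^2 = 14
  bit 2 = 0: r = r^2 mod 43 = 14^2 = 24
  bit 3 = 0: r = r^2 mod 43 = 24^2 = 17
  bit 4 = 1: r = r^2 * 33 mod 43 = 17^2 * 33 = 31*33 = 34
  -> s = B^a = 34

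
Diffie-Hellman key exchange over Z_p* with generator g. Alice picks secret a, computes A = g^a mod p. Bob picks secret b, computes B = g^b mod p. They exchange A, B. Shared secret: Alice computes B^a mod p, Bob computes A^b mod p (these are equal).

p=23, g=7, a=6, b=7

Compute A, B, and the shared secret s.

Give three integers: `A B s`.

Answer: 4 5 8

Derivation:
A = 7^6 mod 23  (bits of 6 = 110)
  bit 0 = 1: r = r^2 * 7 mod 23 = 1^2 * 7 = 1*7 = 7
  bit 1 = 1: r = r^2 * 7 mod 23 = 7^2 * 7 = 3*7 = 21
  bit 2 = 0: r = r^2 mod 23 = 21^2 = 4
  -> A = 4
B = 7^7 mod 23  (bits of 7 = 111)
  bit 0 = 1: r = r^2 * 7 mod 23 = 1^2 * 7 = 1*7 = 7
  bit 1 = 1: r = r^2 * 7 mod 23 = 7^2 * 7 = 3*7 = 21
  bit 2 = 1: r = r^2 * 7 mod 23 = 21^2 * 7 = 4*7 = 5
  -> B = 5
s = B^a = 5^6 mod 23  (bits of 6 = 110)
  bit 0 = 1: r = r^2 * 5 mod 23 = 1^2 * 5 = 1*5 = 5
  bit 1 = 1: r = r^2 * 5 mod 23 = 5^2 * 5 = 2*5 = 10
  bit 2 = 0: r = r^2 mod 23 = 10^2 = 8
  -> s = B^a = 8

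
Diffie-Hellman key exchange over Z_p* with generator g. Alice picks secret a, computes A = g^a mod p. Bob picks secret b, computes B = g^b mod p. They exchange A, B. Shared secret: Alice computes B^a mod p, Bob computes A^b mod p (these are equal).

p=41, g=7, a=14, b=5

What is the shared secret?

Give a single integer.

A = 7^14 mod 41  (bits of 14 = 1110)
  bit 0 = 1: r = r^2 * 7 mod 41 = 1^2 * 7 = 1*7 = 7
  bit 1 = 1: r = r^2 * 7 mod 41 = 7^2 * 7 = 8*7 = 15
  bit 2 = 1: r = r^2 * 7 mod 41 = 15^2 * 7 = 20*7 = 17
  bit 3 = 0: r = r^2 mod 41 = 17^2 = 2
  -> A = 2
B = 7^5 mod 41  (bits of 5 = 101)
  bit 0 = 1: r = r^2 * 7 mod 41 = 1^2 * 7 = 1*7 = 7
  bit 1 = 0: r = r^2 mod 41 = 7^2 = 8
  bit 2 = 1: r = r^2 * 7 mod 41 = 8^2 * 7 = 23*7 = 38
  -> B = 38
s = B^a = 38^14 mod 41  (bits of 14 = 1110)
  bit 0 = 1: r = r^2 * 38 mod 41 = 1^2 * 38 = 1*38 = 38
  bit 1 = 1: r = r^2 * 38 mod 41 = 38^2 * 38 = 9*38 = 14
  bit 2 = 1: r = r^2 * 38 mod 41 = 14^2 * 38 = 32*38 = 27
  bit 3 = 0: r = r^2 mod 41 = 27^2 = 32
  -> s = B^a = 32

Answer: 32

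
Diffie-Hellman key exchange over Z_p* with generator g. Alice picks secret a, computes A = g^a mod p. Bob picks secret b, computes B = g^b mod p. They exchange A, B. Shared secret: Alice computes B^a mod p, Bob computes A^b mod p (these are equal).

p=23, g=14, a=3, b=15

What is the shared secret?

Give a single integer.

Answer: 14

Derivation:
A = 14^3 mod 23  (bits of 3 = 11)
  bit 0 = 1: r = r^2 * 14 mod 23 = 1^2 * 14 = 1*14 = 14
  bit 1 = 1: r = r^2 * 14 mod 23 = 14^2 * 14 = 12*14 = 7
  -> A = 7
B = 14^15 mod 23  (bits of 15 = 1111)
  bit 0 = 1: r = r^2 * 14 mod 23 = 1^2 * 14 = 1*14 = 14
  bit 1 = 1: r = r^2 * 14 mod 23 = 14^2 * 14 = 12*14 = 7
  bit 2 = 1: r = r^2 * 14 mod 23 = 7^2 * 14 = 3*14 = 19
  bit 3 = 1: r = r^2 * 14 mod 23 = 19^2 * 14 = 16*14 = 17
  -> B = 17
s = B^a = 17^3 mod 23  (bits of 3 = 11)
  bit 0 = 1: r = r^2 * 17 mod 23 = 1^2 * 17 = 1*17 = 17
  bit 1 = 1: r = r^2 * 17 mod 23 = 17^2 * 17 = 13*17 = 14
  -> s = B^a = 14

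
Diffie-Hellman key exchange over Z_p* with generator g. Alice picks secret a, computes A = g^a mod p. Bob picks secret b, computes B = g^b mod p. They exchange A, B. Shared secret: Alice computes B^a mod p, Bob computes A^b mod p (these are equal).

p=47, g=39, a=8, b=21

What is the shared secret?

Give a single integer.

A = 39^8 mod 47  (bits of 8 = 1000)
  bit 0 = 1: r = r^2 * 39 mod 47 = 1^2 * 39 = 1*39 = 39
  bit 1 = 0: r = r^2 mod 47 = 39^2 = 17
  bit 2 = 0: r = r^2 mod 47 = 17^2 = 7
  bit 3 = 0: r = r^2 mod 47 = 7^2 = 2
  -> A = 2
B = 39^21 mod 47  (bits of 21 = 10101)
  bit 0 = 1: r = r^2 * 39 mod 47 = 1^2 * 39 = 1*39 = 39
  bit 1 = 0: r = r^2 mod 47 = 39^2 = 17
  bit 2 = 1: r = r^2 * 39 mod 47 = 17^2 * 39 = 7*39 = 38
  bit 3 = 0: r = r^2 mod 47 = 38^2 = 34
  bit 4 = 1: r = r^2 * 39 mod 47 = 34^2 * 39 = 28*39 = 11
  -> B = 11
s = B^a = 11^8 mod 47  (bits of 8 = 1000)
  bit 0 = 1: r = r^2 * 11 mod 47 = 1^2 * 11 = 1*11 = 11
  bit 1 = 0: r = r^2 mod 47 = 11^2 = 27
  bit 2 = 0: r = r^2 mod 47 = 27^2 = 24
  bit 3 = 0: r = r^2 mod 47 = 24^2 = 12
  -> s = B^a = 12

Answer: 12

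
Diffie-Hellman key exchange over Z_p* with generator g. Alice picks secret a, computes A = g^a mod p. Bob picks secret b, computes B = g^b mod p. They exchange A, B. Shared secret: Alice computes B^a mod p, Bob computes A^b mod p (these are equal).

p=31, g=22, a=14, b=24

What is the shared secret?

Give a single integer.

A = 22^14 mod 31  (bits of 14 = 1110)
  bit 0 = 1: r = r^2 * 22 mod 31 = 1^2 * 22 = 1*22 = 22
  bit 1 = 1: r = r^2 * 22 mod 31 = 22^2 * 22 = 19*22 = 15
  bit 2 = 1: r = r^2 * 22 mod 31 = 15^2 * 22 = 8*22 = 21
  bit 3 = 0: r = r^2 mod 31 = 21^2 = 7
  -> A = 7
B = 22^24 mod 31  (bits of 24 = 11000)
  bit 0 = 1: r = r^2 * 22 mod 31 = 1^2 * 22 = 1*22 = 22
  bit 1 = 1: r = r^2 * 22 mod 31 = 22^2 * 22 = 19*22 = 15
  bit 2 = 0: r = r^2 mod 31 = 15^2 = 8
  bit 3 = 0: r = r^2 mod 31 = 8^2 = 2
  bit 4 = 0: r = r^2 mod 31 = 2^2 = 4
  -> B = 4
s = B^a = 4^14 mod 31  (bits of 14 = 1110)
  bit 0 = 1: r = r^2 * 4 mod 31 = 1^2 * 4 = 1*4 = 4
  bit 1 = 1: r = r^2 * 4 mod 31 = 4^2 * 4 = 16*4 = 2
  bit 2 = 1: r = r^2 * 4 mod 31 = 2^2 * 4 = 4*4 = 16
  bit 3 = 0: r = r^2 mod 31 = 16^2 = 8
  -> s = B^a = 8

Answer: 8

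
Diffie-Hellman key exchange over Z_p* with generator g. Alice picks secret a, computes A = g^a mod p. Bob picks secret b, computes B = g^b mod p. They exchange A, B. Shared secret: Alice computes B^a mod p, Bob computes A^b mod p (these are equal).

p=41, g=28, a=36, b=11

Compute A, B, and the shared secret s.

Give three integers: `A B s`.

A = 28^36 mod 41  (bits of 36 = 100100)
  bit 0 = 1: r = r^2 * 28 mod 41 = 1^2 * 28 = 1*28 = 28
  bit 1 = 0: r = r^2 mod 41 = 28^2 = 5
  bit 2 = 0: r = r^2 mod 41 = 5^2 = 25
  bit 3 = 1: r = r^2 * 28 mod 41 = 25^2 * 28 = 10*28 = 34
  bit 4 = 0: r = r^2 mod 41 = 34^2 = 8
  bit 5 = 0: r = r^2 mod 41 = 8^2 = 23
  -> A = 23
B = 28^11 mod 41  (bits of 11 = 1011)
  bit 0 = 1: r = r^2 * 28 mod 41 = 1^2 * 28 = 1*28 = 28
  bit 1 = 0: r = r^2 mod 41 = 28^2 = 5
  bit 2 = 1: r = r^2 * 28 mod 41 = 5^2 * 28 = 25*28 = 3
  bit 3 = 1: r = r^2 * 28 mod 41 = 3^2 * 28 = 9*28 = 6
  -> B = 6
s = B^a = 6^36 mod 41  (bits of 36 = 100100)
  bit 0 = 1: r = r^2 * 6 mod 41 = 1^2 * 6 = 1*6 = 6
  bit 1 = 0: r = r^2 mod 41 = 6^2 = 36
  bit 2 = 0: r = r^2 mod 41 = 36^2 = 25
  bit 3 = 1: r = r^2 * 6 mod 41 = 25^2 * 6 = 10*6 = 19
  bit 4 = 0: r = r^2 mod 41 = 19^2 = 33
  bit 5 = 0: r = r^2 mod 41 = 33^2 = 23
  -> s = B^a = 23

Answer: 23 6 23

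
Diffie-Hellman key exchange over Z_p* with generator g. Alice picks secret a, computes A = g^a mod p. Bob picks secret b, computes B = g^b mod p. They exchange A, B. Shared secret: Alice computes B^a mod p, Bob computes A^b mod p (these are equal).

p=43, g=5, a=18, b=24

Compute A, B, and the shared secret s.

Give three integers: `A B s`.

Answer: 11 4 41

Derivation:
A = 5^18 mod 43  (bits of 18 = 10010)
  bit 0 = 1: r = r^2 * 5 mod 43 = 1^2 * 5 = 1*5 = 5
  bit 1 = 0: r = r^2 mod 43 = 5^2 = 25
  bit 2 = 0: r = r^2 mod 43 = 25^2 = 23
  bit 3 = 1: r = r^2 * 5 mod 43 = 23^2 * 5 = 13*5 = 22
  bit 4 = 0: r = r^2 mod 43 = 22^2 = 11
  -> A = 11
B = 5^24 mod 43  (bits of 24 = 11000)
  bit 0 = 1: r = r^2 * 5 mod 43 = 1^2 * 5 = 1*5 = 5
  bit 1 = 1: r = r^2 * 5 mod 43 = 5^2 * 5 = 25*5 = 39
  bit 2 = 0: r = r^2 mod 43 = 39^2 = 16
  bit 3 = 0: r = r^2 mod 43 = 16^2 = 41
  bit 4 = 0: r = r^2 mod 43 = 41^2 = 4
  -> B = 4
s = B^a = 4^18 mod 43  (bits of 18 = 10010)
  bit 0 = 1: r = r^2 * 4 mod 43 = 1^2 * 4 = 1*4 = 4
  bit 1 = 0: r = r^2 mod 43 = 4^2 = 16
  bit 2 = 0: r = r^2 mod 43 = 16^2 = 41
  bit 3 = 1: r = r^2 * 4 mod 43 = 41^2 * 4 = 4*4 = 16
  bit 4 = 0: r = r^2 mod 43 = 16^2 = 41
  -> s = B^a = 41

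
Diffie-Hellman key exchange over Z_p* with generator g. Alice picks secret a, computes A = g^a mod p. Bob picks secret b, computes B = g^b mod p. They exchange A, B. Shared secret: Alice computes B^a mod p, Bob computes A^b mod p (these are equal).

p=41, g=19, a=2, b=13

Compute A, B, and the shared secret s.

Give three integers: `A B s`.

Answer: 33 15 20

Derivation:
A = 19^2 mod 41  (bits of 2 = 10)
  bit 0 = 1: r = r^2 * 19 mod 41 = 1^2 * 19 = 1*19 = 19
  bit 1 = 0: r = r^2 mod 41 = 19^2 = 33
  -> A = 33
B = 19^13 mod 41  (bits of 13 = 1101)
  bit 0 = 1: r = r^2 * 19 mod 41 = 1^2 * 19 = 1*19 = 19
  bit 1 = 1: r = r^2 * 19 mod 41 = 19^2 * 19 = 33*19 = 12
  bit 2 = 0: r = r^2 mod 41 = 12^2 = 21
  bit 3 = 1: r = r^2 * 19 mod 41 = 21^2 * 19 = 31*19 = 15
  -> B = 15
s = B^a = 15^2 mod 41  (bits of 2 = 10)
  bit 0 = 1: r = r^2 * 15 mod 41 = 1^2 * 15 = 1*15 = 15
  bit 1 = 0: r = r^2 mod 41 = 15^2 = 20
  -> s = B^a = 20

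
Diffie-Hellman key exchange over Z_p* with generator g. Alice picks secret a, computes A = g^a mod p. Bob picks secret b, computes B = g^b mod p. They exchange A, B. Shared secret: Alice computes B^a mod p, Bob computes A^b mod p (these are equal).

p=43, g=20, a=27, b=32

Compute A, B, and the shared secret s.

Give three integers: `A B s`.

A = 20^27 mod 43  (bits of 27 = 11011)
  bit 0 = 1: r = r^2 * 20 mod 43 = 1^2 * 20 = 1*20 = 20
  bit 1 = 1: r = r^2 * 20 mod 43 = 20^2 * 20 = 13*20 = 2
  bit 2 = 0: r = r^2 mod 43 = 2^2 = 4
  bit 3 = 1: r = r^2 * 20 mod 43 = 4^2 * 20 = 16*20 = 19
  bit 4 = 1: r = r^2 * 20 mod 43 = 19^2 * 20 = 17*20 = 39
  -> A = 39
B = 20^32 mod 43  (bits of 32 = 100000)
  bit 0 = 1: r = r^2 * 20 mod 43 = 1^2 * 20 = 1*20 = 20
  bit 1 = 0: r = r^2 mod 43 = 20^2 = 13
  bit 2 = 0: r = r^2 mod 43 = 13^2 = 40
  bit 3 = 0: r = r^2 mod 43 = 40^2 = 9
  bit 4 = 0: r = r^2 mod 43 = 9^2 = 38
  bit 5 = 0: r = r^2 mod 43 = 38^2 = 25
  -> B = 25
s = B^a = 25^27 mod 43  (bits of 27 = 11011)
  bit 0 = 1: r = r^2 * 25 mod 43 = 1^2 * 25 = 1*25 = 25
  bit 1 = 1: r = r^2 * 25 mod 43 = 25^2 * 25 = 23*25 = 16
  bit 2 = 0: r = r^2 mod 43 = 16^2 = 41
  bit 3 = 1: r = r^2 * 25 mod 43 = 41^2 * 25 = 4*25 = 14
  bit 4 = 1: r = r^2 * 25 mod 43 = 14^2 * 25 = 24*25 = 41
  -> s = B^a = 41

Answer: 39 25 41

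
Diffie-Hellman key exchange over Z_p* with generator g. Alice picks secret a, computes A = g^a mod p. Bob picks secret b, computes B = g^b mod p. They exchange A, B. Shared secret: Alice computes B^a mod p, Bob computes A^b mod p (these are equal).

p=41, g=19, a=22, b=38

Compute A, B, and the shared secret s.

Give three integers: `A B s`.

A = 19^22 mod 41  (bits of 22 = 10110)
  bit 0 = 1: r = r^2 * 19 mod 41 = 1^2 * 19 = 1*19 = 19
  bit 1 = 0: r = r^2 mod 41 = 19^2 = 33
  bit 2 = 1: r = r^2 * 19 mod 41 = 33^2 * 19 = 23*19 = 27
  bit 3 = 1: r = r^2 * 19 mod 41 = 27^2 * 19 = 32*19 = 34
  bit 4 = 0: r = r^2 mod 41 = 34^2 = 8
  -> A = 8
B = 19^38 mod 41  (bits of 38 = 100110)
  bit 0 = 1: r = r^2 * 19 mod 41 = 1^2 * 19 = 1*19 = 19
  bit 1 = 0: r = r^2 mod 41 = 19^2 = 33
  bit 2 = 0: r = r^2 mod 41 = 33^2 = 23
  bit 3 = 1: r = r^2 * 19 mod 41 = 23^2 * 19 = 37*19 = 6
  bit 4 = 1: r = r^2 * 19 mod 41 = 6^2 * 19 = 36*19 = 28
  bit 5 = 0: r = r^2 mod 41 = 28^2 = 5
  -> B = 5
s = B^a = 5^22 mod 41  (bits of 22 = 10110)
  bit 0 = 1: r = r^2 * 5 mod 41 = 1^2 * 5 = 1*5 = 5
  bit 1 = 0: r = r^2 mod 41 = 5^2 = 25
  bit 2 = 1: r = r^2 * 5 mod 41 = 25^2 * 5 = 10*5 = 9
  bit 3 = 1: r = r^2 * 5 mod 41 = 9^2 * 5 = 40*5 = 36
  bit 4 = 0: r = r^2 mod 41 = 36^2 = 25
  -> s = B^a = 25

Answer: 8 5 25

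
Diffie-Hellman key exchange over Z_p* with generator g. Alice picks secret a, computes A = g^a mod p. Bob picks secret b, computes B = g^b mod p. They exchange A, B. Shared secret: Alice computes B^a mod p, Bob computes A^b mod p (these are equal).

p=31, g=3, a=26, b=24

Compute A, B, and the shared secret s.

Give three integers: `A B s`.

Answer: 18 2 2

Derivation:
A = 3^26 mod 31  (bits of 26 = 11010)
  bit 0 = 1: r = r^2 * 3 mod 31 = 1^2 * 3 = 1*3 = 3
  bit 1 = 1: r = r^2 * 3 mod 31 = 3^2 * 3 = 9*3 = 27
  bit 2 = 0: r = r^2 mod 31 = 27^2 = 16
  bit 3 = 1: r = r^2 * 3 mod 31 = 16^2 * 3 = 8*3 = 24
  bit 4 = 0: r = r^2 mod 31 = 24^2 = 18
  -> A = 18
B = 3^24 mod 31  (bits of 24 = 11000)
  bit 0 = 1: r = r^2 * 3 mod 31 = 1^2 * 3 = 1*3 = 3
  bit 1 = 1: r = r^2 * 3 mod 31 = 3^2 * 3 = 9*3 = 27
  bit 2 = 0: r = r^2 mod 31 = 27^2 = 16
  bit 3 = 0: r = r^2 mod 31 = 16^2 = 8
  bit 4 = 0: r = r^2 mod 31 = 8^2 = 2
  -> B = 2
s = B^a = 2^26 mod 31  (bits of 26 = 11010)
  bit 0 = 1: r = r^2 * 2 mod 31 = 1^2 * 2 = 1*2 = 2
  bit 1 = 1: r = r^2 * 2 mod 31 = 2^2 * 2 = 4*2 = 8
  bit 2 = 0: r = r^2 mod 31 = 8^2 = 2
  bit 3 = 1: r = r^2 * 2 mod 31 = 2^2 * 2 = 4*2 = 8
  bit 4 = 0: r = r^2 mod 31 = 8^2 = 2
  -> s = B^a = 2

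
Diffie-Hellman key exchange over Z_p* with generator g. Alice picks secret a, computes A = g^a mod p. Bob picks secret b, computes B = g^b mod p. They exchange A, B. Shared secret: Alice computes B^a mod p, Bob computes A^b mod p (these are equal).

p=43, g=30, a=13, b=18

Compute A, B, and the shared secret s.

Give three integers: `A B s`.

Answer: 26 11 4

Derivation:
A = 30^13 mod 43  (bits of 13 = 1101)
  bit 0 = 1: r = r^2 * 30 mod 43 = 1^2 * 30 = 1*30 = 30
  bit 1 = 1: r = r^2 * 30 mod 43 = 30^2 * 30 = 40*30 = 39
  bit 2 = 0: r = r^2 mod 43 = 39^2 = 16
  bit 3 = 1: r = r^2 * 30 mod 43 = 16^2 * 30 = 41*30 = 26
  -> A = 26
B = 30^18 mod 43  (bits of 18 = 10010)
  bit 0 = 1: r = r^2 * 30 mod 43 = 1^2 * 30 = 1*30 = 30
  bit 1 = 0: r = r^2 mod 43 = 30^2 = 40
  bit 2 = 0: r = r^2 mod 43 = 40^2 = 9
  bit 3 = 1: r = r^2 * 30 mod 43 = 9^2 * 30 = 38*30 = 22
  bit 4 = 0: r = r^2 mod 43 = 22^2 = 11
  -> B = 11
s = B^a = 11^13 mod 43  (bits of 13 = 1101)
  bit 0 = 1: r = r^2 * 11 mod 43 = 1^2 * 11 = 1*11 = 11
  bit 1 = 1: r = r^2 * 11 mod 43 = 11^2 * 11 = 35*11 = 41
  bit 2 = 0: r = r^2 mod 43 = 41^2 = 4
  bit 3 = 1: r = r^2 * 11 mod 43 = 4^2 * 11 = 16*11 = 4
  -> s = B^a = 4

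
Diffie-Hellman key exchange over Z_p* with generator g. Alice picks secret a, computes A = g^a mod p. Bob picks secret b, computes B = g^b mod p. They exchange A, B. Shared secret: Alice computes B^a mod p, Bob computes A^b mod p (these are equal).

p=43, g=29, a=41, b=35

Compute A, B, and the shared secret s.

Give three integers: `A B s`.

A = 29^41 mod 43  (bits of 41 = 101001)
  bit 0 = 1: r = r^2 * 29 mod 43 = 1^2 * 29 = 1*29 = 29
  bit 1 = 0: r = r^2 mod 43 = 29^2 = 24
  bit 2 = 1: r = r^2 * 29 mod 43 = 24^2 * 29 = 17*29 = 20
  bit 3 = 0: r = r^2 mod 43 = 20^2 = 13
  bit 4 = 0: r = r^2 mod 43 = 13^2 = 40
  bit 5 = 1: r = r^2 * 29 mod 43 = 40^2 * 29 = 9*29 = 3
  -> A = 3
B = 29^35 mod 43  (bits of 35 = 100011)
  bit 0 = 1: r = r^2 * 29 mod 43 = 1^2 * 29 = 1*29 = 29
  bit 1 = 0: r = r^2 mod 43 = 29^2 = 24
  bit 2 = 0: r = r^2 mod 43 = 24^2 = 17
  bit 3 = 0: r = r^2 mod 43 = 17^2 = 31
  bit 4 = 1: r = r^2 * 29 mod 43 = 31^2 * 29 = 15*29 = 5
  bit 5 = 1: r = r^2 * 29 mod 43 = 5^2 * 29 = 25*29 = 37
  -> B = 37
s = B^a = 37^41 mod 43  (bits of 41 = 101001)
  bit 0 = 1: r = r^2 * 37 mod 43 = 1^2 * 37 = 1*37 = 37
  bit 1 = 0: r = r^2 mod 43 = 37^2 = 36
  bit 2 = 1: r = r^2 * 37 mod 43 = 36^2 * 37 = 6*37 = 7
  bit 3 = 0: r = r^2 mod 43 = 7^2 = 6
  bit 4 = 0: r = r^2 mod 43 = 6^2 = 36
  bit 5 = 1: r = r^2 * 37 mod 43 = 36^2 * 37 = 6*37 = 7
  -> s = B^a = 7

Answer: 3 37 7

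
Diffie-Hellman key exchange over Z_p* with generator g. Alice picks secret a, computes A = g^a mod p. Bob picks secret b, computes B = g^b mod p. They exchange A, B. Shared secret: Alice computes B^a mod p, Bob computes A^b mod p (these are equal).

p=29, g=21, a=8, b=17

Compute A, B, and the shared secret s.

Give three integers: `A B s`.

Answer: 20 19 25

Derivation:
A = 21^8 mod 29  (bits of 8 = 1000)
  bit 0 = 1: r = r^2 * 21 mod 29 = 1^2 * 21 = 1*21 = 21
  bit 1 = 0: r = r^2 mod 29 = 21^2 = 6
  bit 2 = 0: r = r^2 mod 29 = 6^2 = 7
  bit 3 = 0: r = r^2 mod 29 = 7^2 = 20
  -> A = 20
B = 21^17 mod 29  (bits of 17 = 10001)
  bit 0 = 1: r = r^2 * 21 mod 29 = 1^2 * 21 = 1*21 = 21
  bit 1 = 0: r = r^2 mod 29 = 21^2 = 6
  bit 2 = 0: r = r^2 mod 29 = 6^2 = 7
  bit 3 = 0: r = r^2 mod 29 = 7^2 = 20
  bit 4 = 1: r = r^2 * 21 mod 29 = 20^2 * 21 = 23*21 = 19
  -> B = 19
s = B^a = 19^8 mod 29  (bits of 8 = 1000)
  bit 0 = 1: r = r^2 * 19 mod 29 = 1^2 * 19 = 1*19 = 19
  bit 1 = 0: r = r^2 mod 29 = 19^2 = 13
  bit 2 = 0: r = r^2 mod 29 = 13^2 = 24
  bit 3 = 0: r = r^2 mod 29 = 24^2 = 25
  -> s = B^a = 25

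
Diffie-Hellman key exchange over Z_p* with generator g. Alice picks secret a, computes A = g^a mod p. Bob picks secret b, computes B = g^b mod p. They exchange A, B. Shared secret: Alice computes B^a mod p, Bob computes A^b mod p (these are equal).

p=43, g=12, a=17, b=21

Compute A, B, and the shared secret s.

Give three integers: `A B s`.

A = 12^17 mod 43  (bits of 17 = 10001)
  bit 0 = 1: r = r^2 * 12 mod 43 = 1^2 * 12 = 1*12 = 12
  bit 1 = 0: r = r^2 mod 43 = 12^2 = 15
  bit 2 = 0: r = r^2 mod 43 = 15^2 = 10
  bit 3 = 0: r = r^2 mod 43 = 10^2 = 14
  bit 4 = 1: r = r^2 * 12 mod 43 = 14^2 * 12 = 24*12 = 30
  -> A = 30
B = 12^21 mod 43  (bits of 21 = 10101)
  bit 0 = 1: r = r^2 * 12 mod 43 = 1^2 * 12 = 1*12 = 12
  bit 1 = 0: r = r^2 mod 43 = 12^2 = 15
  bit 2 = 1: r = r^2 * 12 mod 43 = 15^2 * 12 = 10*12 = 34
  bit 3 = 0: r = r^2 mod 43 = 34^2 = 38
  bit 4 = 1: r = r^2 * 12 mod 43 = 38^2 * 12 = 25*12 = 42
  -> B = 42
s = B^a = 42^17 mod 43  (bits of 17 = 10001)
  bit 0 = 1: r = r^2 * 42 mod 43 = 1^2 * 42 = 1*42 = 42
  bit 1 = 0: r = r^2 mod 43 = 42^2 = 1
  bit 2 = 0: r = r^2 mod 43 = 1^2 = 1
  bit 3 = 0: r = r^2 mod 43 = 1^2 = 1
  bit 4 = 1: r = r^2 * 42 mod 43 = 1^2 * 42 = 1*42 = 42
  -> s = B^a = 42

Answer: 30 42 42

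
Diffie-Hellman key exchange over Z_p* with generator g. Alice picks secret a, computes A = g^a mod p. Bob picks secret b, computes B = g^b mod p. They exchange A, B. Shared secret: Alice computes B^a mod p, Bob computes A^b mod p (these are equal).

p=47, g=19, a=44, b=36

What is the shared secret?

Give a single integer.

A = 19^44 mod 47  (bits of 44 = 101100)
  bit 0 = 1: r = r^2 * 19 mod 47 = 1^2 * 19 = 1*19 = 19
  bit 1 = 0: r = r^2 mod 47 = 19^2 = 32
  bit 2 = 1: r = r^2 * 19 mod 47 = 32^2 * 19 = 37*19 = 45
  bit 3 = 1: r = r^2 * 19 mod 47 = 45^2 * 19 = 4*19 = 29
  bit 4 = 0: r = r^2 mod 47 = 29^2 = 42
  bit 5 = 0: r = r^2 mod 47 = 42^2 = 25
  -> A = 25
B = 19^36 mod 47  (bits of 36 = 100100)
  bit 0 = 1: r = r^2 * 19 mod 47 = 1^2 * 19 = 1*19 = 19
  bit 1 = 0: r = r^2 mod 47 = 19^2 = 32
  bit 2 = 0: r = r^2 mod 47 = 32^2 = 37
  bit 3 = 1: r = r^2 * 19 mod 47 = 37^2 * 19 = 6*19 = 20
  bit 4 = 0: r = r^2 mod 47 = 20^2 = 24
  bit 5 = 0: r = r^2 mod 47 = 24^2 = 12
  -> B = 12
s = B^a = 12^44 mod 47  (bits of 44 = 101100)
  bit 0 = 1: r = r^2 * 12 mod 47 = 1^2 * 12 = 1*12 = 12
  bit 1 = 0: r = r^2 mod 47 = 12^2 = 3
  bit 2 = 1: r = r^2 * 12 mod 47 = 3^2 * 12 = 9*12 = 14
  bit 3 = 1: r = r^2 * 12 mod 47 = 14^2 * 12 = 8*12 = 2
  bit 4 = 0: r = r^2 mod 47 = 2^2 = 4
  bit 5 = 0: r = r^2 mod 47 = 4^2 = 16
  -> s = B^a = 16

Answer: 16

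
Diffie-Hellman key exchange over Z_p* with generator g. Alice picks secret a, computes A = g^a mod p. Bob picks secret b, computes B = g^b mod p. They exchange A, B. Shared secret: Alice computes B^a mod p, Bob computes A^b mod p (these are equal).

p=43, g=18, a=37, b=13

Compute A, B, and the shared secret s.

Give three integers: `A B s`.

Answer: 34 29 28

Derivation:
A = 18^37 mod 43  (bits of 37 = 100101)
  bit 0 = 1: r = r^2 * 18 mod 43 = 1^2 * 18 = 1*18 = 18
  bit 1 = 0: r = r^2 mod 43 = 18^2 = 23
  bit 2 = 0: r = r^2 mod 43 = 23^2 = 13
  bit 3 = 1: r = r^2 * 18 mod 43 = 13^2 * 18 = 40*18 = 32
  bit 4 = 0: r = r^2 mod 43 = 32^2 = 35
  bit 5 = 1: r = r^2 * 18 mod 43 = 35^2 * 18 = 21*18 = 34
  -> A = 34
B = 18^13 mod 43  (bits of 13 = 1101)
  bit 0 = 1: r = r^2 * 18 mod 43 = 1^2 * 18 = 1*18 = 18
  bit 1 = 1: r = r^2 * 18 mod 43 = 18^2 * 18 = 23*18 = 27
  bit 2 = 0: r = r^2 mod 43 = 27^2 = 41
  bit 3 = 1: r = r^2 * 18 mod 43 = 41^2 * 18 = 4*18 = 29
  -> B = 29
s = B^a = 29^37 mod 43  (bits of 37 = 100101)
  bit 0 = 1: r = r^2 * 29 mod 43 = 1^2 * 29 = 1*29 = 29
  bit 1 = 0: r = r^2 mod 43 = 29^2 = 24
  bit 2 = 0: r = r^2 mod 43 = 24^2 = 17
  bit 3 = 1: r = r^2 * 29 mod 43 = 17^2 * 29 = 31*29 = 39
  bit 4 = 0: r = r^2 mod 43 = 39^2 = 16
  bit 5 = 1: r = r^2 * 29 mod 43 = 16^2 * 29 = 41*29 = 28
  -> s = B^a = 28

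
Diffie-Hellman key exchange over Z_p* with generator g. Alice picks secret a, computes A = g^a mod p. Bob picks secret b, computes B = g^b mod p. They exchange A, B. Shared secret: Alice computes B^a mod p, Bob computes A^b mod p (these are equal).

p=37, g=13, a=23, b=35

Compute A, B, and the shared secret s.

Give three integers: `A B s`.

Answer: 2 20 19

Derivation:
A = 13^23 mod 37  (bits of 23 = 10111)
  bit 0 = 1: r = r^2 * 13 mod 37 = 1^2 * 13 = 1*13 = 13
  bit 1 = 0: r = r^2 mod 37 = 13^2 = 21
  bit 2 = 1: r = r^2 * 13 mod 37 = 21^2 * 13 = 34*13 = 35
  bit 3 = 1: r = r^2 * 13 mod 37 = 35^2 * 13 = 4*13 = 15
  bit 4 = 1: r = r^2 * 13 mod 37 = 15^2 * 13 = 3*13 = 2
  -> A = 2
B = 13^35 mod 37  (bits of 35 = 100011)
  bit 0 = 1: r = r^2 * 13 mod 37 = 1^2 * 13 = 1*13 = 13
  bit 1 = 0: r = r^2 mod 37 = 13^2 = 21
  bit 2 = 0: r = r^2 mod 37 = 21^2 = 34
  bit 3 = 0: r = r^2 mod 37 = 34^2 = 9
  bit 4 = 1: r = r^2 * 13 mod 37 = 9^2 * 13 = 7*13 = 17
  bit 5 = 1: r = r^2 * 13 mod 37 = 17^2 * 13 = 30*13 = 20
  -> B = 20
s = B^a = 20^23 mod 37  (bits of 23 = 10111)
  bit 0 = 1: r = r^2 * 20 mod 37 = 1^2 * 20 = 1*20 = 20
  bit 1 = 0: r = r^2 mod 37 = 20^2 = 30
  bit 2 = 1: r = r^2 * 20 mod 37 = 30^2 * 20 = 12*20 = 18
  bit 3 = 1: r = r^2 * 20 mod 37 = 18^2 * 20 = 28*20 = 5
  bit 4 = 1: r = r^2 * 20 mod 37 = 5^2 * 20 = 25*20 = 19
  -> s = B^a = 19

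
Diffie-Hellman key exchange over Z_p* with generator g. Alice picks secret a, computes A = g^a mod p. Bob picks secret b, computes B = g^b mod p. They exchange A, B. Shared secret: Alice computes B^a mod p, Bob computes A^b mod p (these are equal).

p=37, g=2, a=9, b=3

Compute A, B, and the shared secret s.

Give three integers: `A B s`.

A = 2^9 mod 37  (bits of 9 = 1001)
  bit 0 = 1: r = r^2 * 2 mod 37 = 1^2 * 2 = 1*2 = 2
  bit 1 = 0: r = r^2 mod 37 = 2^2 = 4
  bit 2 = 0: r = r^2 mod 37 = 4^2 = 16
  bit 3 = 1: r = r^2 * 2 mod 37 = 16^2 * 2 = 34*2 = 31
  -> A = 31
B = 2^3 mod 37  (bits of 3 = 11)
  bit 0 = 1: r = r^2 * 2 mod 37 = 1^2 * 2 = 1*2 = 2
  bit 1 = 1: r = r^2 * 2 mod 37 = 2^2 * 2 = 4*2 = 8
  -> B = 8
s = B^a = 8^9 mod 37  (bits of 9 = 1001)
  bit 0 = 1: r = r^2 * 8 mod 37 = 1^2 * 8 = 1*8 = 8
  bit 1 = 0: r = r^2 mod 37 = 8^2 = 27
  bit 2 = 0: r = r^2 mod 37 = 27^2 = 26
  bit 3 = 1: r = r^2 * 8 mod 37 = 26^2 * 8 = 10*8 = 6
  -> s = B^a = 6

Answer: 31 8 6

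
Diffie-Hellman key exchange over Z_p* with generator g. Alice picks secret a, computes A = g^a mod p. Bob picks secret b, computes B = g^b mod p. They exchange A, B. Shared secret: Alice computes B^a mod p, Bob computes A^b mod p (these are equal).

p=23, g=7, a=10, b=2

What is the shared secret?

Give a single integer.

Answer: 8

Derivation:
A = 7^10 mod 23  (bits of 10 = 1010)
  bit 0 = 1: r = r^2 * 7 mod 23 = 1^2 * 7 = 1*7 = 7
  bit 1 = 0: r = r^2 mod 23 = 7^2 = 3
  bit 2 = 1: r = r^2 * 7 mod 23 = 3^2 * 7 = 9*7 = 17
  bit 3 = 0: r = r^2 mod 23 = 17^2 = 13
  -> A = 13
B = 7^2 mod 23  (bits of 2 = 10)
  bit 0 = 1: r = r^2 * 7 mod 23 = 1^2 * 7 = 1*7 = 7
  bit 1 = 0: r = r^2 mod 23 = 7^2 = 3
  -> B = 3
s = B^a = 3^10 mod 23  (bits of 10 = 1010)
  bit 0 = 1: r = r^2 * 3 mod 23 = 1^2 * 3 = 1*3 = 3
  bit 1 = 0: r = r^2 mod 23 = 3^2 = 9
  bit 2 = 1: r = r^2 * 3 mod 23 = 9^2 * 3 = 12*3 = 13
  bit 3 = 0: r = r^2 mod 23 = 13^2 = 8
  -> s = B^a = 8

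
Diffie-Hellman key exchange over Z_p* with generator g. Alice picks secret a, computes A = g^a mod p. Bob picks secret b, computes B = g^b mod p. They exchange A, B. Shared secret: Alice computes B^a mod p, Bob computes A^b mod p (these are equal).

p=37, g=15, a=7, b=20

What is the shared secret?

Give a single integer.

Answer: 33

Derivation:
A = 15^7 mod 37  (bits of 7 = 111)
  bit 0 = 1: r = r^2 * 15 mod 37 = 1^2 * 15 = 1*15 = 15
  bit 1 = 1: r = r^2 * 15 mod 37 = 15^2 * 15 = 3*15 = 8
  bit 2 = 1: r = r^2 * 15 mod 37 = 8^2 * 15 = 27*15 = 35
  -> A = 35
B = 15^20 mod 37  (bits of 20 = 10100)
  bit 0 = 1: r = r^2 * 15 mod 37 = 1^2 * 15 = 1*15 = 15
  bit 1 = 0: r = r^2 mod 37 = 15^2 = 3
  bit 2 = 1: r = r^2 * 15 mod 37 = 3^2 * 15 = 9*15 = 24
  bit 3 = 0: r = r^2 mod 37 = 24^2 = 21
  bit 4 = 0: r = r^2 mod 37 = 21^2 = 34
  -> B = 34
s = B^a = 34^7 mod 37  (bits of 7 = 111)
  bit 0 = 1: r = r^2 * 34 mod 37 = 1^2 * 34 = 1*34 = 34
  bit 1 = 1: r = r^2 * 34 mod 37 = 34^2 * 34 = 9*34 = 10
  bit 2 = 1: r = r^2 * 34 mod 37 = 10^2 * 34 = 26*34 = 33
  -> s = B^a = 33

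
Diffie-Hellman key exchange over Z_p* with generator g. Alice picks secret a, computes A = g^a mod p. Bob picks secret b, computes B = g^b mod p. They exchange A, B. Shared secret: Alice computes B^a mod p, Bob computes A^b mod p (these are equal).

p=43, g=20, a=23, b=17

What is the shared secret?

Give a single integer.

Answer: 19

Derivation:
A = 20^23 mod 43  (bits of 23 = 10111)
  bit 0 = 1: r = r^2 * 20 mod 43 = 1^2 * 20 = 1*20 = 20
  bit 1 = 0: r = r^2 mod 43 = 20^2 = 13
  bit 2 = 1: r = r^2 * 20 mod 43 = 13^2 * 20 = 40*20 = 26
  bit 3 = 1: r = r^2 * 20 mod 43 = 26^2 * 20 = 31*20 = 18
  bit 4 = 1: r = r^2 * 20 mod 43 = 18^2 * 20 = 23*20 = 30
  -> A = 30
B = 20^17 mod 43  (bits of 17 = 10001)
  bit 0 = 1: r = r^2 * 20 mod 43 = 1^2 * 20 = 1*20 = 20
  bit 1 = 0: r = r^2 mod 43 = 20^2 = 13
  bit 2 = 0: r = r^2 mod 43 = 13^2 = 40
  bit 3 = 0: r = r^2 mod 43 = 40^2 = 9
  bit 4 = 1: r = r^2 * 20 mod 43 = 9^2 * 20 = 38*20 = 29
  -> B = 29
s = B^a = 29^23 mod 43  (bits of 23 = 10111)
  bit 0 = 1: r = r^2 * 29 mod 43 = 1^2 * 29 = 1*29 = 29
  bit 1 = 0: r = r^2 mod 43 = 29^2 = 24
  bit 2 = 1: r = r^2 * 29 mod 43 = 24^2 * 29 = 17*29 = 20
  bit 3 = 1: r = r^2 * 29 mod 43 = 20^2 * 29 = 13*29 = 33
  bit 4 = 1: r = r^2 * 29 mod 43 = 33^2 * 29 = 14*29 = 19
  -> s = B^a = 19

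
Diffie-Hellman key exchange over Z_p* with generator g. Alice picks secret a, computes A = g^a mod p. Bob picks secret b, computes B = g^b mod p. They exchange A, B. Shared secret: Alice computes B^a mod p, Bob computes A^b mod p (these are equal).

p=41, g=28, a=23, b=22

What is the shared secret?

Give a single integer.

A = 28^23 mod 41  (bits of 23 = 10111)
  bit 0 = 1: r = r^2 * 28 mod 41 = 1^2 * 28 = 1*28 = 28
  bit 1 = 0: r = r^2 mod 41 = 28^2 = 5
  bit 2 = 1: r = r^2 * 28 mod 41 = 5^2 * 28 = 25*28 = 3
  bit 3 = 1: r = r^2 * 28 mod 41 = 3^2 * 28 = 9*28 = 6
  bit 4 = 1: r = r^2 * 28 mod 41 = 6^2 * 28 = 36*28 = 24
  -> A = 24
B = 28^22 mod 41  (bits of 22 = 10110)
  bit 0 = 1: r = r^2 * 28 mod 41 = 1^2 * 28 = 1*28 = 28
  bit 1 = 0: r = r^2 mod 41 = 28^2 = 5
  bit 2 = 1: r = r^2 * 28 mod 41 = 5^2 * 28 = 25*28 = 3
  bit 3 = 1: r = r^2 * 28 mod 41 = 3^2 * 28 = 9*28 = 6
  bit 4 = 0: r = r^2 mod 41 = 6^2 = 36
  -> B = 36
s = B^a = 36^23 mod 41  (bits of 23 = 10111)
  bit 0 = 1: r = r^2 * 36 mod 41 = 1^2 * 36 = 1*36 = 36
  bit 1 = 0: r = r^2 mod 41 = 36^2 = 25
  bit 2 = 1: r = r^2 * 36 mod 41 = 25^2 * 36 = 10*36 = 32
  bit 3 = 1: r = r^2 * 36 mod 41 = 32^2 * 36 = 40*36 = 5
  bit 4 = 1: r = r^2 * 36 mod 41 = 5^2 * 36 = 25*36 = 39
  -> s = B^a = 39

Answer: 39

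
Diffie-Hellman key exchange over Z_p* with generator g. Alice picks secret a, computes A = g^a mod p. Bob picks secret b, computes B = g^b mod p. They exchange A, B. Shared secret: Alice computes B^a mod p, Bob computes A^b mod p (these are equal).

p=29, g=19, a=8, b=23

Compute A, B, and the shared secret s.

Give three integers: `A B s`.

A = 19^8 mod 29  (bits of 8 = 1000)
  bit 0 = 1: r = r^2 * 19 mod 29 = 1^2 * 19 = 1*19 = 19
  bit 1 = 0: r = r^2 mod 29 = 19^2 = 13
  bit 2 = 0: r = r^2 mod 29 = 13^2 = 24
  bit 3 = 0: r = r^2 mod 29 = 24^2 = 25
  -> A = 25
B = 19^23 mod 29  (bits of 23 = 10111)
  bit 0 = 1: r = r^2 * 19 mod 29 = 1^2 * 19 = 1*19 = 19
  bit 1 = 0: r = r^2 mod 29 = 19^2 = 13
  bit 2 = 1: r = r^2 * 19 mod 29 = 13^2 * 19 = 24*19 = 21
  bit 3 = 1: r = r^2 * 19 mod 29 = 21^2 * 19 = 6*19 = 27
  bit 4 = 1: r = r^2 * 19 mod 29 = 27^2 * 19 = 4*19 = 18
  -> B = 18
s = B^a = 18^8 mod 29  (bits of 8 = 1000)
  bit 0 = 1: r = r^2 * 18 mod 29 = 1^2 * 18 = 1*18 = 18
  bit 1 = 0: r = r^2 mod 29 = 18^2 = 5
  bit 2 = 0: r = r^2 mod 29 = 5^2 = 25
  bit 3 = 0: r = r^2 mod 29 = 25^2 = 16
  -> s = B^a = 16

Answer: 25 18 16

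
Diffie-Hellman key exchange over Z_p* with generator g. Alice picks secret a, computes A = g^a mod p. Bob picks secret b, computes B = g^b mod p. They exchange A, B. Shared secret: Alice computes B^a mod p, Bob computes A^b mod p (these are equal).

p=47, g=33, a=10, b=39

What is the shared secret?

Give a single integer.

Answer: 37

Derivation:
A = 33^10 mod 47  (bits of 10 = 1010)
  bit 0 = 1: r = r^2 * 33 mod 47 = 1^2 * 33 = 1*33 = 33
  bit 1 = 0: r = r^2 mod 47 = 33^2 = 8
  bit 2 = 1: r = r^2 * 33 mod 47 = 8^2 * 33 = 17*33 = 44
  bit 3 = 0: r = r^2 mod 47 = 44^2 = 9
  -> A = 9
B = 33^39 mod 47  (bits of 39 = 100111)
  bit 0 = 1: r = r^2 * 33 mod 47 = 1^2 * 33 = 1*33 = 33
  bit 1 = 0: r = r^2 mod 47 = 33^2 = 8
  bit 2 = 0: r = r^2 mod 47 = 8^2 = 17
  bit 3 = 1: r = r^2 * 33 mod 47 = 17^2 * 33 = 7*33 = 43
  bit 4 = 1: r = r^2 * 33 mod 47 = 43^2 * 33 = 16*33 = 11
  bit 5 = 1: r = r^2 * 33 mod 47 = 11^2 * 33 = 27*33 = 45
  -> B = 45
s = B^a = 45^10 mod 47  (bits of 10 = 1010)
  bit 0 = 1: r = r^2 * 45 mod 47 = 1^2 * 45 = 1*45 = 45
  bit 1 = 0: r = r^2 mod 47 = 45^2 = 4
  bit 2 = 1: r = r^2 * 45 mod 47 = 4^2 * 45 = 16*45 = 15
  bit 3 = 0: r = r^2 mod 47 = 15^2 = 37
  -> s = B^a = 37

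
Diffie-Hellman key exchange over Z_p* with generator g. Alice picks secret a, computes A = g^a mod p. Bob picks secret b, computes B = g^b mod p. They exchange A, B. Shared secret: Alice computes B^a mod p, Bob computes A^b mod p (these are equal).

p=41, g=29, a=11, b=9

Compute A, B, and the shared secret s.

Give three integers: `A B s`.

Answer: 15 30 24

Derivation:
A = 29^11 mod 41  (bits of 11 = 1011)
  bit 0 = 1: r = r^2 * 29 mod 41 = 1^2 * 29 = 1*29 = 29
  bit 1 = 0: r = r^2 mod 41 = 29^2 = 21
  bit 2 = 1: r = r^2 * 29 mod 41 = 21^2 * 29 = 31*29 = 38
  bit 3 = 1: r = r^2 * 29 mod 41 = 38^2 * 29 = 9*29 = 15
  -> A = 15
B = 29^9 mod 41  (bits of 9 = 1001)
  bit 0 = 1: r = r^2 * 29 mod 41 = 1^2 * 29 = 1*29 = 29
  bit 1 = 0: r = r^2 mod 41 = 29^2 = 21
  bit 2 = 0: r = r^2 mod 41 = 21^2 = 31
  bit 3 = 1: r = r^2 * 29 mod 41 = 31^2 * 29 = 18*29 = 30
  -> B = 30
s = B^a = 30^11 mod 41  (bits of 11 = 1011)
  bit 0 = 1: r = r^2 * 30 mod 41 = 1^2 * 30 = 1*30 = 30
  bit 1 = 0: r = r^2 mod 41 = 30^2 = 39
  bit 2 = 1: r = r^2 * 30 mod 41 = 39^2 * 30 = 4*30 = 38
  bit 3 = 1: r = r^2 * 30 mod 41 = 38^2 * 30 = 9*30 = 24
  -> s = B^a = 24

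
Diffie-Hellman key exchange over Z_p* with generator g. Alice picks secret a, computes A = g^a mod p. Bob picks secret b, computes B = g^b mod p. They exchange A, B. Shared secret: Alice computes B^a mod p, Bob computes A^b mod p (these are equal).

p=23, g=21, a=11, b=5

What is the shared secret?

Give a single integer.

A = 21^11 mod 23  (bits of 11 = 1011)
  bit 0 = 1: r = r^2 * 21 mod 23 = 1^2 * 21 = 1*21 = 21
  bit 1 = 0: r = r^2 mod 23 = 21^2 = 4
  bit 2 = 1: r = r^2 * 21 mod 23 = 4^2 * 21 = 16*21 = 14
  bit 3 = 1: r = r^2 * 21 mod 23 = 14^2 * 21 = 12*21 = 22
  -> A = 22
B = 21^5 mod 23  (bits of 5 = 101)
  bit 0 = 1: r = r^2 * 21 mod 23 = 1^2 * 21 = 1*21 = 21
  bit 1 = 0: r = r^2 mod 23 = 21^2 = 4
  bit 2 = 1: r = r^2 * 21 mod 23 = 4^2 * 21 = 16*21 = 14
  -> B = 14
s = B^a = 14^11 mod 23  (bits of 11 = 1011)
  bit 0 = 1: r = r^2 * 14 mod 23 = 1^2 * 14 = 1*14 = 14
  bit 1 = 0: r = r^2 mod 23 = 14^2 = 12
  bit 2 = 1: r = r^2 * 14 mod 23 = 12^2 * 14 = 6*14 = 15
  bit 3 = 1: r = r^2 * 14 mod 23 = 15^2 * 14 = 18*14 = 22
  -> s = B^a = 22

Answer: 22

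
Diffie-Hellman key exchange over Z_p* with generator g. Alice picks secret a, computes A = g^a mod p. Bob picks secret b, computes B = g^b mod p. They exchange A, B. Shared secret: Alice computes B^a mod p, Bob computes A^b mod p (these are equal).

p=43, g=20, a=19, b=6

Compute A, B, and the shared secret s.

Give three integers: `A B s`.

A = 20^19 mod 43  (bits of 19 = 10011)
  bit 0 = 1: r = r^2 * 20 mod 43 = 1^2 * 20 = 1*20 = 20
  bit 1 = 0: r = r^2 mod 43 = 20^2 = 13
  bit 2 = 0: r = r^2 mod 43 = 13^2 = 40
  bit 3 = 1: r = r^2 * 20 mod 43 = 40^2 * 20 = 9*20 = 8
  bit 4 = 1: r = r^2 * 20 mod 43 = 8^2 * 20 = 21*20 = 33
  -> A = 33
B = 20^6 mod 43  (bits of 6 = 110)
  bit 0 = 1: r = r^2 * 20 mod 43 = 1^2 * 20 = 1*20 = 20
  bit 1 = 1: r = r^2 * 20 mod 43 = 20^2 * 20 = 13*20 = 2
  bit 2 = 0: r = r^2 mod 43 = 2^2 = 4
  -> B = 4
s = B^a = 4^19 mod 43  (bits of 19 = 10011)
  bit 0 = 1: r = r^2 * 4 mod 43 = 1^2 * 4 = 1*4 = 4
  bit 1 = 0: r = r^2 mod 43 = 4^2 = 16
  bit 2 = 0: r = r^2 mod 43 = 16^2 = 41
  bit 3 = 1: r = r^2 * 4 mod 43 = 41^2 * 4 = 4*4 = 16
  bit 4 = 1: r = r^2 * 4 mod 43 = 16^2 * 4 = 41*4 = 35
  -> s = B^a = 35

Answer: 33 4 35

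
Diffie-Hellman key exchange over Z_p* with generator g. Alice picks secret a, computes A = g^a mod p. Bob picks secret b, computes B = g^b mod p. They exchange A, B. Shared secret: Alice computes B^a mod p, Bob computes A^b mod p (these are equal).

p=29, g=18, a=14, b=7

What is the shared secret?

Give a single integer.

Answer: 28

Derivation:
A = 18^14 mod 29  (bits of 14 = 1110)
  bit 0 = 1: r = r^2 * 18 mod 29 = 1^2 * 18 = 1*18 = 18
  bit 1 = 1: r = r^2 * 18 mod 29 = 18^2 * 18 = 5*18 = 3
  bit 2 = 1: r = r^2 * 18 mod 29 = 3^2 * 18 = 9*18 = 17
  bit 3 = 0: r = r^2 mod 29 = 17^2 = 28
  -> A = 28
B = 18^7 mod 29  (bits of 7 = 111)
  bit 0 = 1: r = r^2 * 18 mod 29 = 1^2 * 18 = 1*18 = 18
  bit 1 = 1: r = r^2 * 18 mod 29 = 18^2 * 18 = 5*18 = 3
  bit 2 = 1: r = r^2 * 18 mod 29 = 3^2 * 18 = 9*18 = 17
  -> B = 17
s = B^a = 17^14 mod 29  (bits of 14 = 1110)
  bit 0 = 1: r = r^2 * 17 mod 29 = 1^2 * 17 = 1*17 = 17
  bit 1 = 1: r = r^2 * 17 mod 29 = 17^2 * 17 = 28*17 = 12
  bit 2 = 1: r = r^2 * 17 mod 29 = 12^2 * 17 = 28*17 = 12
  bit 3 = 0: r = r^2 mod 29 = 12^2 = 28
  -> s = B^a = 28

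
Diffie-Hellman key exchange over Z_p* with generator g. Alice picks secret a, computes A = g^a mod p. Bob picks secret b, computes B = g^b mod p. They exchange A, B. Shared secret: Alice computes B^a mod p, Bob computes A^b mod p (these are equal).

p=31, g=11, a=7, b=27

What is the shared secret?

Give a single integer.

A = 11^7 mod 31  (bits of 7 = 111)
  bit 0 = 1: r = r^2 * 11 mod 31 = 1^2 * 11 = 1*11 = 11
  bit 1 = 1: r = r^2 * 11 mod 31 = 11^2 * 11 = 28*11 = 29
  bit 2 = 1: r = r^2 * 11 mod 31 = 29^2 * 11 = 4*11 = 13
  -> A = 13
B = 11^27 mod 31  (bits of 27 = 11011)
  bit 0 = 1: r = r^2 * 11 mod 31 = 1^2 * 11 = 1*11 = 11
  bit 1 = 1: r = r^2 * 11 mod 31 = 11^2 * 11 = 28*11 = 29
  bit 2 = 0: r = r^2 mod 31 = 29^2 = 4
  bit 3 = 1: r = r^2 * 11 mod 31 = 4^2 * 11 = 16*11 = 21
  bit 4 = 1: r = r^2 * 11 mod 31 = 21^2 * 11 = 7*11 = 15
  -> B = 15
s = B^a = 15^7 mod 31  (bits of 7 = 111)
  bit 0 = 1: r = r^2 * 15 mod 31 = 1^2 * 15 = 1*15 = 15
  bit 1 = 1: r = r^2 * 15 mod 31 = 15^2 * 15 = 8*15 = 27
  bit 2 = 1: r = r^2 * 15 mod 31 = 27^2 * 15 = 16*15 = 23
  -> s = B^a = 23

Answer: 23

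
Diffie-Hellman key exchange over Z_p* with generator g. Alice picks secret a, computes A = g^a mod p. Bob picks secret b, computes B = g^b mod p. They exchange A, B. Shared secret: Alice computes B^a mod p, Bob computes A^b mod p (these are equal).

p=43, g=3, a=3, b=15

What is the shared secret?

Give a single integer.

Answer: 27

Derivation:
A = 3^3 mod 43  (bits of 3 = 11)
  bit 0 = 1: r = r^2 * 3 mod 43 = 1^2 * 3 = 1*3 = 3
  bit 1 = 1: r = r^2 * 3 mod 43 = 3^2 * 3 = 9*3 = 27
  -> A = 27
B = 3^15 mod 43  (bits of 15 = 1111)
  bit 0 = 1: r = r^2 * 3 mod 43 = 1^2 * 3 = 1*3 = 3
  bit 1 = 1: r = r^2 * 3 mod 43 = 3^2 * 3 = 9*3 = 27
  bit 2 = 1: r = r^2 * 3 mod 43 = 27^2 * 3 = 41*3 = 37
  bit 3 = 1: r = r^2 * 3 mod 43 = 37^2 * 3 = 36*3 = 22
  -> B = 22
s = B^a = 22^3 mod 43  (bits of 3 = 11)
  bit 0 = 1: r = r^2 * 22 mod 43 = 1^2 * 22 = 1*22 = 22
  bit 1 = 1: r = r^2 * 22 mod 43 = 22^2 * 22 = 11*22 = 27
  -> s = B^a = 27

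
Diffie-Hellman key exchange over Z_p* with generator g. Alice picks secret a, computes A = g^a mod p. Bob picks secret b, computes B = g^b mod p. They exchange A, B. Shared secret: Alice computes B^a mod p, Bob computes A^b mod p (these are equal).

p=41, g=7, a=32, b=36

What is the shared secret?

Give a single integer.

Answer: 10

Derivation:
A = 7^32 mod 41  (bits of 32 = 100000)
  bit 0 = 1: r = r^2 * 7 mod 41 = 1^2 * 7 = 1*7 = 7
  bit 1 = 0: r = r^2 mod 41 = 7^2 = 8
  bit 2 = 0: r = r^2 mod 41 = 8^2 = 23
  bit 3 = 0: r = r^2 mod 41 = 23^2 = 37
  bit 4 = 0: r = r^2 mod 41 = 37^2 = 16
  bit 5 = 0: r = r^2 mod 41 = 16^2 = 10
  -> A = 10
B = 7^36 mod 41  (bits of 36 = 100100)
  bit 0 = 1: r = r^2 * 7 mod 41 = 1^2 * 7 = 1*7 = 7
  bit 1 = 0: r = r^2 mod 41 = 7^2 = 8
  bit 2 = 0: r = r^2 mod 41 = 8^2 = 23
  bit 3 = 1: r = r^2 * 7 mod 41 = 23^2 * 7 = 37*7 = 13
  bit 4 = 0: r = r^2 mod 41 = 13^2 = 5
  bit 5 = 0: r = r^2 mod 41 = 5^2 = 25
  -> B = 25
s = B^a = 25^32 mod 41  (bits of 32 = 100000)
  bit 0 = 1: r = r^2 * 25 mod 41 = 1^2 * 25 = 1*25 = 25
  bit 1 = 0: r = r^2 mod 41 = 25^2 = 10
  bit 2 = 0: r = r^2 mod 41 = 10^2 = 18
  bit 3 = 0: r = r^2 mod 41 = 18^2 = 37
  bit 4 = 0: r = r^2 mod 41 = 37^2 = 16
  bit 5 = 0: r = r^2 mod 41 = 16^2 = 10
  -> s = B^a = 10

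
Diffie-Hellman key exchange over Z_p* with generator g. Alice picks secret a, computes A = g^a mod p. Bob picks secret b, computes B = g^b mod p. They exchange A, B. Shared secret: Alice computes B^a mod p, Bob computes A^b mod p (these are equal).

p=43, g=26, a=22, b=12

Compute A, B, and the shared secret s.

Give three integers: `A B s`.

A = 26^22 mod 43  (bits of 22 = 10110)
  bit 0 = 1: r = r^2 * 26 mod 43 = 1^2 * 26 = 1*26 = 26
  bit 1 = 0: r = r^2 mod 43 = 26^2 = 31
  bit 2 = 1: r = r^2 * 26 mod 43 = 31^2 * 26 = 15*26 = 3
  bit 3 = 1: r = r^2 * 26 mod 43 = 3^2 * 26 = 9*26 = 19
  bit 4 = 0: r = r^2 mod 43 = 19^2 = 17
  -> A = 17
B = 26^12 mod 43  (bits of 12 = 1100)
  bit 0 = 1: r = r^2 * 26 mod 43 = 1^2 * 26 = 1*26 = 26
  bit 1 = 1: r = r^2 * 26 mod 43 = 26^2 * 26 = 31*26 = 32
  bit 2 = 0: r = r^2 mod 43 = 32^2 = 35
  bit 3 = 0: r = r^2 mod 43 = 35^2 = 21
  -> B = 21
s = B^a = 21^22 mod 43  (bits of 22 = 10110)
  bit 0 = 1: r = r^2 * 21 mod 43 = 1^2 * 21 = 1*21 = 21
  bit 1 = 0: r = r^2 mod 43 = 21^2 = 11
  bit 2 = 1: r = r^2 * 21 mod 43 = 11^2 * 21 = 35*21 = 4
  bit 3 = 1: r = r^2 * 21 mod 43 = 4^2 * 21 = 16*21 = 35
  bit 4 = 0: r = r^2 mod 43 = 35^2 = 21
  -> s = B^a = 21

Answer: 17 21 21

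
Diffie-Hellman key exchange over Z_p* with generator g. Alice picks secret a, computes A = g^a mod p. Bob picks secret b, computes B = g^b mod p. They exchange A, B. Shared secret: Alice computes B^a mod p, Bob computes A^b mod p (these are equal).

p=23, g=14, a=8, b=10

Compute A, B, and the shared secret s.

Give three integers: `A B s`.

Answer: 13 18 16

Derivation:
A = 14^8 mod 23  (bits of 8 = 1000)
  bit 0 = 1: r = r^2 * 14 mod 23 = 1^2 * 14 = 1*14 = 14
  bit 1 = 0: r = r^2 mod 23 = 14^2 = 12
  bit 2 = 0: r = r^2 mod 23 = 12^2 = 6
  bit 3 = 0: r = r^2 mod 23 = 6^2 = 13
  -> A = 13
B = 14^10 mod 23  (bits of 10 = 1010)
  bit 0 = 1: r = r^2 * 14 mod 23 = 1^2 * 14 = 1*14 = 14
  bit 1 = 0: r = r^2 mod 23 = 14^2 = 12
  bit 2 = 1: r = r^2 * 14 mod 23 = 12^2 * 14 = 6*14 = 15
  bit 3 = 0: r = r^2 mod 23 = 15^2 = 18
  -> B = 18
s = B^a = 18^8 mod 23  (bits of 8 = 1000)
  bit 0 = 1: r = r^2 * 18 mod 23 = 1^2 * 18 = 1*18 = 18
  bit 1 = 0: r = r^2 mod 23 = 18^2 = 2
  bit 2 = 0: r = r^2 mod 23 = 2^2 = 4
  bit 3 = 0: r = r^2 mod 23 = 4^2 = 16
  -> s = B^a = 16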